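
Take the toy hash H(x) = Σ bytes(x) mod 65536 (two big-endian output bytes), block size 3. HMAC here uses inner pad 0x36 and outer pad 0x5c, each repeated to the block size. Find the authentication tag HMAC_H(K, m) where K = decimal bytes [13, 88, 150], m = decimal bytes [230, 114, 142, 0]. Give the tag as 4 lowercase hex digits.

Key decimal bytes [13, 88, 150] = 0d 58 96 is exactly B = 3 bytes: K' = 0d 58 96.
K' ⊕ ipad = 3b 6e a0.  K' ⊕ opad = 51 04 ca.
Inner input = (K'⊕ipad) ∥ m = 3b 6e a0 ∥ e6 72 8e 00.
Inner hash: sum = 59+110+160+230+114+142+0 = 815 → 03 2f.
Outer input = (K'⊕opad) ∥ inner = 51 04 ca ∥ 03 2f.
Outer hash (tag): sum = 81+4+202+3+47 = 337 → 01 51.

0151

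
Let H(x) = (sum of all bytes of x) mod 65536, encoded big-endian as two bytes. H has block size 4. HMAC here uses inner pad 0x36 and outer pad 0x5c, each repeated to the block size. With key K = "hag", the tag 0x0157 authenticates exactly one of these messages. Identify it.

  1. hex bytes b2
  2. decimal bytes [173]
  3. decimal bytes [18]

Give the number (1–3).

3

Key "hag" = 68 61 67 is 3 bytes ≤ B = 4; zero-pad to 4 bytes: K' = 68 61 67 00.
K' ⊕ ipad = 5e 57 51 36; K' ⊕ opad = 34 3d 3b 5c.
m1: inner = H(5e 57 51 36 b2) = 01 ee; tag = H(34 3d 3b 5c 01 ee) = 01f7
m2: inner = H(5e 57 51 36 ad) = 01 e9; tag = H(34 3d 3b 5c 01 e9) = 01f2
m3: inner = H(5e 57 51 36 12) = 01 4e; tag = H(34 3d 3b 5c 01 4e) = 0157 ← matches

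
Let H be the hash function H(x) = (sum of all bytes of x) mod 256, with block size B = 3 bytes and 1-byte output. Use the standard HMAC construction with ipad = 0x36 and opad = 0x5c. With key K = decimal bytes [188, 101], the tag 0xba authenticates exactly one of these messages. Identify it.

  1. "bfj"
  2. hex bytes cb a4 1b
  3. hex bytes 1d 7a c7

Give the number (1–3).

Key decimal bytes [188, 101] = bc 65 is 2 bytes ≤ B = 3; zero-pad to 3 bytes: K' = bc 65 00.
K' ⊕ ipad = 8a 53 36; K' ⊕ opad = e0 39 5c.
m1: inner = H(8a 53 36 62 66 6a) = 45; tag = H(e0 39 5c 45) = ba ← matches
m2: inner = H(8a 53 36 cb a4 1b) = 9d; tag = H(e0 39 5c 9d) = 12
m3: inner = H(8a 53 36 1d 7a c7) = 71; tag = H(e0 39 5c 71) = e6

1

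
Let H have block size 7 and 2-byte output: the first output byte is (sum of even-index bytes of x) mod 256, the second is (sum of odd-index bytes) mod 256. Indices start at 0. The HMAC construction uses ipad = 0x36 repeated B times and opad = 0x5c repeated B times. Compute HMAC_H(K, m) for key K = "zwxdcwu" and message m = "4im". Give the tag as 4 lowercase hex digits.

2729

Key "zwxdcwu" = 7a 77 78 64 63 77 75 is exactly B = 7 bytes: K' = 7a 77 78 64 63 77 75.
K' ⊕ ipad = 4c 41 4e 52 55 41 43.  K' ⊕ opad = 26 2b 24 38 3f 2b 29.
Inner input = (K'⊕ipad) ∥ m = 4c 41 4e 52 55 41 43 ∥ 34 69 6d.
Inner hash: even-index sum = 411 mod 256 = 155; odd-index sum = 373 mod 256 = 117 → 9b 75.
Outer input = (K'⊕opad) ∥ inner = 26 2b 24 38 3f 2b 29 ∥ 9b 75.
Outer hash (tag): even-index sum = 295 mod 256 = 39; odd-index sum = 297 mod 256 = 41 → 27 29.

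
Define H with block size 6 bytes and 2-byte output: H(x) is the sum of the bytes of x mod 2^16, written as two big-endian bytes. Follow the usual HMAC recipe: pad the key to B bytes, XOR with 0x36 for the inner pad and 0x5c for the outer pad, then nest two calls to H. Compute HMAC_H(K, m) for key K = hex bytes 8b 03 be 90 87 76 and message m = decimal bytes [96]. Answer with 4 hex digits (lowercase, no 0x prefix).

Key hex bytes 8b 03 be 90 87 76 is exactly B = 6 bytes: K' = 8b 03 be 90 87 76.
K' ⊕ ipad = bd 35 88 a6 b1 40.  K' ⊕ opad = d7 5f e2 cc db 2a.
Inner input = (K'⊕ipad) ∥ m = bd 35 88 a6 b1 40 ∥ 60.
Inner hash: sum = 189+53+136+166+177+64+96 = 881 → 03 71.
Outer input = (K'⊕opad) ∥ inner = d7 5f e2 cc db 2a ∥ 03 71.
Outer hash (tag): sum = 215+95+226+204+219+42+3+113 = 1117 → 04 5d.

045d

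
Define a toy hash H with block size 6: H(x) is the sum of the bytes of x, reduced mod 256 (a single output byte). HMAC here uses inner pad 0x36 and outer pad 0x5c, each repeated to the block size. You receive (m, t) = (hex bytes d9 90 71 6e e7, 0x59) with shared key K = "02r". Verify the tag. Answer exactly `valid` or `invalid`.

Key "02r" = 30 32 72 is 3 bytes ≤ B = 6; zero-pad to 6 bytes: K' = 30 32 72 00 00 00.
K' ⊕ ipad = 06 04 44 36 36 36; K' ⊕ opad = 6c 6e 2e 5c 5c 5c.
Inner hash: sum = 6+4+68+54+54+54+217+144+113+110+231 = 1055; mod 256 = 31 → 1f.
Outer hash (recomputed tag): sum = 108+110+46+92+92+92+31 = 571; mod 256 = 59 → 3b.
Recomputed tag = 3b; claimed = 59 → mismatch.

invalid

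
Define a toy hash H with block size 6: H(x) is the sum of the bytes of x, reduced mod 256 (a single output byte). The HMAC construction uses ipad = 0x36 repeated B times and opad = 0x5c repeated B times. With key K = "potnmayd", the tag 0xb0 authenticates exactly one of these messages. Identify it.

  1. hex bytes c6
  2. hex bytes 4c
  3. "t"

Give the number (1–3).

2

Key "potnmayd" = 70 6f 74 6e 6d 61 79 64 is 8 bytes > B = 6, so hash it first: H(key) = 6c, then zero-pad to 6 bytes: K' = 6c 00 00 00 00 00.
K' ⊕ ipad = 5a 36 36 36 36 36; K' ⊕ opad = 30 5c 5c 5c 5c 5c.
m1: inner = H(5a 36 36 36 36 36 c6) = 2e; tag = H(30 5c 5c 5c 5c 5c 2e) = 2a
m2: inner = H(5a 36 36 36 36 36 4c) = b4; tag = H(30 5c 5c 5c 5c 5c b4) = b0 ← matches
m3: inner = H(5a 36 36 36 36 36 74) = dc; tag = H(30 5c 5c 5c 5c 5c dc) = d8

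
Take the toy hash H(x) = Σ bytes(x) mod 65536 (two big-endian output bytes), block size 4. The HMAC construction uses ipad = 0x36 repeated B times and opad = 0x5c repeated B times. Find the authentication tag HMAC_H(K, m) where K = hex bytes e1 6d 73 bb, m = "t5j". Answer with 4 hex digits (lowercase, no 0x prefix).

021e

Key hex bytes e1 6d 73 bb is exactly B = 4 bytes: K' = e1 6d 73 bb.
K' ⊕ ipad = d7 5b 45 8d.  K' ⊕ opad = bd 31 2f e7.
Inner input = (K'⊕ipad) ∥ m = d7 5b 45 8d ∥ 74 35 6a.
Inner hash: sum = 215+91+69+141+116+53+106 = 791 → 03 17.
Outer input = (K'⊕opad) ∥ inner = bd 31 2f e7 ∥ 03 17.
Outer hash (tag): sum = 189+49+47+231+3+23 = 542 → 02 1e.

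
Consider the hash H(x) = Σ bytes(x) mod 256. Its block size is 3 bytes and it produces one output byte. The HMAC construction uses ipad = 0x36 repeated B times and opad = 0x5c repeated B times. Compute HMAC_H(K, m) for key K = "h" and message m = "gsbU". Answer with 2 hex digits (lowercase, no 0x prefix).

Key "h" = 68 is 1 byte ≤ B = 3; zero-pad to 3 bytes: K' = 68 00 00.
K' ⊕ ipad = 5e 36 36.  K' ⊕ opad = 34 5c 5c.
Inner input = (K'⊕ipad) ∥ m = 5e 36 36 ∥ 67 73 62 55.
Inner hash: sum = 94+54+54+103+115+98+85 = 603; mod 256 = 91 → 5b.
Outer input = (K'⊕opad) ∥ inner = 34 5c 5c ∥ 5b.
Outer hash (tag): sum = 52+92+92+91 = 327; mod 256 = 71 → 47.

47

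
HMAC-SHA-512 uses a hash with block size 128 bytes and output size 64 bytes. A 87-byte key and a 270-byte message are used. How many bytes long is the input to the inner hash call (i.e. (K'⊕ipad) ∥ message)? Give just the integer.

398

Key is 87 ≤ 128 bytes, zero-padded: |K'| = 128.
Inner input = (K'⊕ipad) ∥ m → 128 + 270 = 398 bytes.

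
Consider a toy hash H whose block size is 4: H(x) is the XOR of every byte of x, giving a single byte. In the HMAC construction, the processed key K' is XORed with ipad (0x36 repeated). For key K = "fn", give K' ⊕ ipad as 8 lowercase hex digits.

50583636

Key "fn" = 66 6e is 2 bytes ≤ B = 4; zero-pad to 4 bytes: K' = 66 6e 00 00.
XOR each byte with 0x36: 66⊕36=50, 6e⊕36=58, 00⊕36=36, 00⊕36=36.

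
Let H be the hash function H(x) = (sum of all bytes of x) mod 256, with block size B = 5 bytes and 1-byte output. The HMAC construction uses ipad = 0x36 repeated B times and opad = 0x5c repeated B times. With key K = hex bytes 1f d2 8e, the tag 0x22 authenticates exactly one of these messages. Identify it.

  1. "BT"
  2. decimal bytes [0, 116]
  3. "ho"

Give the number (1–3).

Key hex bytes 1f d2 8e is 3 bytes ≤ B = 5; zero-pad to 5 bytes: K' = 1f d2 8e 00 00.
K' ⊕ ipad = 29 e4 b8 36 36; K' ⊕ opad = 43 8e d2 5c 5c.
m1: inner = H(29 e4 b8 36 36 42 54) = c7; tag = H(43 8e d2 5c 5c c7) = 22 ← matches
m2: inner = H(29 e4 b8 36 36 00 74) = a5; tag = H(43 8e d2 5c 5c a5) = 00
m3: inner = H(29 e4 b8 36 36 68 6f) = 08; tag = H(43 8e d2 5c 5c 08) = 63

1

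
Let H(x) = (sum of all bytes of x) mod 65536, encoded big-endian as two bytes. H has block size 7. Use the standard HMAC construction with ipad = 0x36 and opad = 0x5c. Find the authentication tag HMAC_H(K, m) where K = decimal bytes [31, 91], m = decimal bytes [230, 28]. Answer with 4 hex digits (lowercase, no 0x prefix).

02be

Key decimal bytes [31, 91] = 1f 5b is 2 bytes ≤ B = 7; zero-pad to 7 bytes: K' = 1f 5b 00 00 00 00 00.
K' ⊕ ipad = 29 6d 36 36 36 36 36.  K' ⊕ opad = 43 07 5c 5c 5c 5c 5c.
Inner input = (K'⊕ipad) ∥ m = 29 6d 36 36 36 36 36 ∥ e6 1c.
Inner hash: sum = 41+109+54+54+54+54+54+230+28 = 678 → 02 a6.
Outer input = (K'⊕opad) ∥ inner = 43 07 5c 5c 5c 5c 5c ∥ 02 a6.
Outer hash (tag): sum = 67+7+92+92+92+92+92+2+166 = 702 → 02 be.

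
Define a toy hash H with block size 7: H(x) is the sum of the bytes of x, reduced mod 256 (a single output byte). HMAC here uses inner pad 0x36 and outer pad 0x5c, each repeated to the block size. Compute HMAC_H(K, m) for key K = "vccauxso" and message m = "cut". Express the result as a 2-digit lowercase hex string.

42

Key "vccauxso" = 76 63 63 61 75 78 73 6f is 8 bytes > B = 7, so hash it first: H(key) = 6c, then zero-pad to 7 bytes: K' = 6c 00 00 00 00 00 00.
K' ⊕ ipad = 5a 36 36 36 36 36 36.  K' ⊕ opad = 30 5c 5c 5c 5c 5c 5c.
Inner input = (K'⊕ipad) ∥ m = 5a 36 36 36 36 36 36 ∥ 63 75 74.
Inner hash: sum = 90+54+54+54+54+54+54+99+117+116 = 746; mod 256 = 234 → ea.
Outer input = (K'⊕opad) ∥ inner = 30 5c 5c 5c 5c 5c 5c ∥ ea.
Outer hash (tag): sum = 48+92+92+92+92+92+92+234 = 834; mod 256 = 66 → 42.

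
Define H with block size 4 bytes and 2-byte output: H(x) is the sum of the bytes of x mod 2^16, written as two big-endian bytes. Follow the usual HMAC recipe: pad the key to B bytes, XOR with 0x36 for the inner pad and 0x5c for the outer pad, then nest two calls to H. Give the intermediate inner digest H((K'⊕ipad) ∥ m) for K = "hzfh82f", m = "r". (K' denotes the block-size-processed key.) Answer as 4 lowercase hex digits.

Key "hzfh82f" = 68 7a 66 68 38 32 66 is 7 bytes > B = 4, so hash it first: H(key) = 02 80, then zero-pad to 4 bytes: K' = 02 80 00 00.
K' ⊕ ipad = 34 b6 36 36.
Inner input = 34 b6 36 36 ∥ 72.
Inner hash: sum = 52+182+54+54+114 = 456 → 01 c8.

01c8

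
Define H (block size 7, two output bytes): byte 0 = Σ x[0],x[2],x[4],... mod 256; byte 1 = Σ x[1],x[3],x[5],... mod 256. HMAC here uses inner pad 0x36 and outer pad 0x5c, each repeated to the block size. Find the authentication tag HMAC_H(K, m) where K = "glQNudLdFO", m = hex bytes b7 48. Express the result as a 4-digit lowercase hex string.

Key "glQNudLdFO" = 67 6c 51 4e 75 64 4c 64 46 4f is 10 bytes > B = 7, so hash it first: H(key) = bf d1, then zero-pad to 7 bytes: K' = bf d1 00 00 00 00 00.
K' ⊕ ipad = 89 e7 36 36 36 36 36.  K' ⊕ opad = e3 8d 5c 5c 5c 5c 5c.
Inner input = (K'⊕ipad) ∥ m = 89 e7 36 36 36 36 36 ∥ b7 48.
Inner hash: even-index sum = 371 mod 256 = 115; odd-index sum = 522 mod 256 = 10 → 73 0a.
Outer input = (K'⊕opad) ∥ inner = e3 8d 5c 5c 5c 5c 5c ∥ 73 0a.
Outer hash (tag): even-index sum = 513 mod 256 = 1; odd-index sum = 440 mod 256 = 184 → 01 b8.

01b8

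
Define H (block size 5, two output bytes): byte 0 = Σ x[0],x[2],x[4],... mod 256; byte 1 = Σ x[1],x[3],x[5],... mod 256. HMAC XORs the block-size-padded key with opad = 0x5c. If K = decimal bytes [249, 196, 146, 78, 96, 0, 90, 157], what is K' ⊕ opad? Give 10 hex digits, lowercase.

Key decimal bytes [249, 196, 146, 78, 96, 0, 90, 157] = f9 c4 92 4e 60 00 5a 9d is 8 bytes > B = 5, so hash it first: H(key) = 45 af, then zero-pad to 5 bytes: K' = 45 af 00 00 00.
XOR each byte with 0x5c: 45⊕5c=19, af⊕5c=f3, 00⊕5c=5c, 00⊕5c=5c, 00⊕5c=5c.

19f35c5c5c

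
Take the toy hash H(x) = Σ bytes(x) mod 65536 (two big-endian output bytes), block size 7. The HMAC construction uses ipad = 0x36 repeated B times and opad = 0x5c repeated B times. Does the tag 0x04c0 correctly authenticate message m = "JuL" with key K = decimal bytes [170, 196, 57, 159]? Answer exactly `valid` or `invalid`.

valid

Key decimal bytes [170, 196, 57, 159] = aa c4 39 9f is 4 bytes ≤ B = 7; zero-pad to 7 bytes: K' = aa c4 39 9f 00 00 00.
K' ⊕ ipad = 9c f2 0f a9 36 36 36; K' ⊕ opad = f6 98 65 c3 5c 5c 5c.
Inner hash: sum = 156+242+15+169+54+54+54+74+117+76 = 1011 → 03 f3.
Outer hash (recomputed tag): sum = 246+152+101+195+92+92+92+3+243 = 1216 → 04 c0.
Recomputed tag = 04c0; claimed = 04c0 → match.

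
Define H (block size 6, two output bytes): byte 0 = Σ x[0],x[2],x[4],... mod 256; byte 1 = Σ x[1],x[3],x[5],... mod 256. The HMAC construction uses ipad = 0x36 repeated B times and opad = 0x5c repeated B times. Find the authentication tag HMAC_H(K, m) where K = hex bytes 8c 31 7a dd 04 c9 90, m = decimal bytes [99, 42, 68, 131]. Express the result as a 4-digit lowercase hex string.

Key hex bytes 8c 31 7a dd 04 c9 90 is 7 bytes > B = 6, so hash it first: H(key) = 9a d7, then zero-pad to 6 bytes: K' = 9a d7 00 00 00 00.
K' ⊕ ipad = ac e1 36 36 36 36.  K' ⊕ opad = c6 8b 5c 5c 5c 5c.
Inner input = (K'⊕ipad) ∥ m = ac e1 36 36 36 36 ∥ 63 2a 44 83.
Inner hash: even-index sum = 447 mod 256 = 191; odd-index sum = 506 mod 256 = 250 → bf fa.
Outer input = (K'⊕opad) ∥ inner = c6 8b 5c 5c 5c 5c ∥ bf fa.
Outer hash (tag): even-index sum = 573 mod 256 = 61; odd-index sum = 573 mod 256 = 61 → 3d 3d.

3d3d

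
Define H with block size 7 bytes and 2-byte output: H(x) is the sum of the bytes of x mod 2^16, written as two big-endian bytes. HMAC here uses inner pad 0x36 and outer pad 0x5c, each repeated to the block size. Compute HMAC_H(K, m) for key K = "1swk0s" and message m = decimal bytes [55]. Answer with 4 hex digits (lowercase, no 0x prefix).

Key "1swk0s" = 31 73 77 6b 30 73 is 6 bytes ≤ B = 7; zero-pad to 7 bytes: K' = 31 73 77 6b 30 73 00.
K' ⊕ ipad = 07 45 41 5d 06 45 36.  K' ⊕ opad = 6d 2f 2b 37 6c 2f 5c.
Inner input = (K'⊕ipad) ∥ m = 07 45 41 5d 06 45 36 ∥ 37.
Inner hash: sum = 7+69+65+93+6+69+54+55 = 418 → 01 a2.
Outer input = (K'⊕opad) ∥ inner = 6d 2f 2b 37 6c 2f 5c ∥ 01 a2.
Outer hash (tag): sum = 109+47+43+55+108+47+92+1+162 = 664 → 02 98.

0298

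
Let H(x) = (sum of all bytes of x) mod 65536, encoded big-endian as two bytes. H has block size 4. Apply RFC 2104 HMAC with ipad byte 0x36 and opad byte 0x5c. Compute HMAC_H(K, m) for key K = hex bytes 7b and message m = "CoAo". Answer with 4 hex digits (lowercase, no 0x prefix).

018e

Key hex bytes 7b is 1 byte ≤ B = 4; zero-pad to 4 bytes: K' = 7b 00 00 00.
K' ⊕ ipad = 4d 36 36 36.  K' ⊕ opad = 27 5c 5c 5c.
Inner input = (K'⊕ipad) ∥ m = 4d 36 36 36 ∥ 43 6f 41 6f.
Inner hash: sum = 77+54+54+54+67+111+65+111 = 593 → 02 51.
Outer input = (K'⊕opad) ∥ inner = 27 5c 5c 5c ∥ 02 51.
Outer hash (tag): sum = 39+92+92+92+2+81 = 398 → 01 8e.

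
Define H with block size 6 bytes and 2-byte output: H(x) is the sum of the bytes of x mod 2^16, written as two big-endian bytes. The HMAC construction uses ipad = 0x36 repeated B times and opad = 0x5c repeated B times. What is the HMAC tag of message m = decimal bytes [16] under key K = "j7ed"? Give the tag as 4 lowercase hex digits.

Key "j7ed" = 6a 37 65 64 is 4 bytes ≤ B = 6; zero-pad to 6 bytes: K' = 6a 37 65 64 00 00.
K' ⊕ ipad = 5c 01 53 52 36 36.  K' ⊕ opad = 36 6b 39 38 5c 5c.
Inner input = (K'⊕ipad) ∥ m = 5c 01 53 52 36 36 ∥ 10.
Inner hash: sum = 92+1+83+82+54+54+16 = 382 → 01 7e.
Outer input = (K'⊕opad) ∥ inner = 36 6b 39 38 5c 5c ∥ 01 7e.
Outer hash (tag): sum = 54+107+57+56+92+92+1+126 = 585 → 02 49.

0249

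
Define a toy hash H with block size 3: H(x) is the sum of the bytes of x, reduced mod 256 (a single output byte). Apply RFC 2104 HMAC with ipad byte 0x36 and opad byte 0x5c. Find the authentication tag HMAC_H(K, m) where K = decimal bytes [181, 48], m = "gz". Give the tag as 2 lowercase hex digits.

Key decimal bytes [181, 48] = b5 30 is 2 bytes ≤ B = 3; zero-pad to 3 bytes: K' = b5 30 00.
K' ⊕ ipad = 83 06 36.  K' ⊕ opad = e9 6c 5c.
Inner input = (K'⊕ipad) ∥ m = 83 06 36 ∥ 67 7a.
Inner hash: sum = 131+6+54+103+122 = 416; mod 256 = 160 → a0.
Outer input = (K'⊕opad) ∥ inner = e9 6c 5c ∥ a0.
Outer hash (tag): sum = 233+108+92+160 = 593; mod 256 = 81 → 51.

51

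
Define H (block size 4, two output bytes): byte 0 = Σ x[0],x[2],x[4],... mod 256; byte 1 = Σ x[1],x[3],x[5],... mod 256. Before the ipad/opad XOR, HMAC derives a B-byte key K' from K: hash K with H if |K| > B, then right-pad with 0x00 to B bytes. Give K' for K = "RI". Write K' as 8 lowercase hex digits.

52490000

Key "RI" = 52 49 is 2 bytes ≤ B = 4; zero-pad to 4 bytes: K' = 52 49 00 00.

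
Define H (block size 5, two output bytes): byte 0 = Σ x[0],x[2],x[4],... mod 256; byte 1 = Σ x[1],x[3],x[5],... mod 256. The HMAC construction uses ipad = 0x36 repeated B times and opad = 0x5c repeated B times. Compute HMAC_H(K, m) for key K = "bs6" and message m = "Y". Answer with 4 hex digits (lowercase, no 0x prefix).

Key "bs6" = 62 73 36 is 3 bytes ≤ B = 5; zero-pad to 5 bytes: K' = 62 73 36 00 00.
K' ⊕ ipad = 54 45 00 36 36.  K' ⊕ opad = 3e 2f 6a 5c 5c.
Inner input = (K'⊕ipad) ∥ m = 54 45 00 36 36 ∥ 59.
Inner hash: even-index sum = 138 mod 256 = 138; odd-index sum = 212 mod 256 = 212 → 8a d4.
Outer input = (K'⊕opad) ∥ inner = 3e 2f 6a 5c 5c ∥ 8a d4.
Outer hash (tag): even-index sum = 472 mod 256 = 216; odd-index sum = 277 mod 256 = 21 → d8 15.

d815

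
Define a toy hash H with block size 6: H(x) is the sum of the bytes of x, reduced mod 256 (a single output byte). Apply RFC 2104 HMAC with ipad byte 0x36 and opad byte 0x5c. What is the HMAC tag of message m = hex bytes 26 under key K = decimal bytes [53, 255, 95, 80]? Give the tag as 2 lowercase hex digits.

00

Key decimal bytes [53, 255, 95, 80] = 35 ff 5f 50 is 4 bytes ≤ B = 6; zero-pad to 6 bytes: K' = 35 ff 5f 50 00 00.
K' ⊕ ipad = 03 c9 69 66 36 36.  K' ⊕ opad = 69 a3 03 0c 5c 5c.
Inner input = (K'⊕ipad) ∥ m = 03 c9 69 66 36 36 ∥ 26.
Inner hash: sum = 3+201+105+102+54+54+38 = 557; mod 256 = 45 → 2d.
Outer input = (K'⊕opad) ∥ inner = 69 a3 03 0c 5c 5c ∥ 2d.
Outer hash (tag): sum = 105+163+3+12+92+92+45 = 512; mod 256 = 0 → 00.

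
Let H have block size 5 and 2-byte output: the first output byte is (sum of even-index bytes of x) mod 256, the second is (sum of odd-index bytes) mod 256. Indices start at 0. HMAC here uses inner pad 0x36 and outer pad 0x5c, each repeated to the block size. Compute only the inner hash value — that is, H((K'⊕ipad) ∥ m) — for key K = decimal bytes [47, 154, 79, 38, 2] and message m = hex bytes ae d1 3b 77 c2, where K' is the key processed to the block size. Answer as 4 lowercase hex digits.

0e67

Key decimal bytes [47, 154, 79, 38, 2] = 2f 9a 4f 26 02 is exactly B = 5 bytes: K' = 2f 9a 4f 26 02.
K' ⊕ ipad = 19 ac 79 10 34.
Inner input = 19 ac 79 10 34 ∥ ae d1 3b 77 c2.
Inner hash: even-index sum = 526 mod 256 = 14; odd-index sum = 615 mod 256 = 103 → 0e 67.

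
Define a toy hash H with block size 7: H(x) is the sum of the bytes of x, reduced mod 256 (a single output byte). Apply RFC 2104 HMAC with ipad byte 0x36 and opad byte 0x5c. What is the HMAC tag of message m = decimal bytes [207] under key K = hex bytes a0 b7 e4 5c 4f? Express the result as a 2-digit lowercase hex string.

71

Key hex bytes a0 b7 e4 5c 4f is 5 bytes ≤ B = 7; zero-pad to 7 bytes: K' = a0 b7 e4 5c 4f 00 00.
K' ⊕ ipad = 96 81 d2 6a 79 36 36.  K' ⊕ opad = fc eb b8 00 13 5c 5c.
Inner input = (K'⊕ipad) ∥ m = 96 81 d2 6a 79 36 36 ∥ cf.
Inner hash: sum = 150+129+210+106+121+54+54+207 = 1031; mod 256 = 7 → 07.
Outer input = (K'⊕opad) ∥ inner = fc eb b8 00 13 5c 5c ∥ 07.
Outer hash (tag): sum = 252+235+184+0+19+92+92+7 = 881; mod 256 = 113 → 71.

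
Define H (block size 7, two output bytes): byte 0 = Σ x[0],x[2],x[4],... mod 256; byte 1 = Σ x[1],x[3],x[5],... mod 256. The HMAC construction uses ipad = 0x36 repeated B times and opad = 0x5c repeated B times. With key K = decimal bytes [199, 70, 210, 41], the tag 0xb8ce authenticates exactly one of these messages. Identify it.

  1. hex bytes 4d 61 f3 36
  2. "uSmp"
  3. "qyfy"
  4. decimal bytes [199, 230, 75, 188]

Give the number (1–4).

4

Key decimal bytes [199, 70, 210, 41] = c7 46 d2 29 is 4 bytes ≤ B = 7; zero-pad to 7 bytes: K' = c7 46 d2 29 00 00 00.
K' ⊕ ipad = f1 70 e4 1f 36 36 36; K' ⊕ opad = 9b 1a 8e 75 5c 5c 5c.
m1: inner = H(f1 70 e4 1f 36 36 36 4d 61 f3 36) = d8 05; tag = H(9b 1a 8e 75 5c 5c 5c d8 05) = e6c3
m2: inner = H(f1 70 e4 1f 36 36 36 75 53 6d 70) = 04 a7; tag = H(9b 1a 8e 75 5c 5c 5c 04 a7) = 88ef
m3: inner = H(f1 70 e4 1f 36 36 36 71 79 66 79) = 33 9c; tag = H(9b 1a 8e 75 5c 5c 5c 33 9c) = 7d1e
m4: inner = H(f1 70 e4 1f 36 36 36 c7 e6 4b bc) = e3 d7; tag = H(9b 1a 8e 75 5c 5c 5c e3 d7) = b8ce ← matches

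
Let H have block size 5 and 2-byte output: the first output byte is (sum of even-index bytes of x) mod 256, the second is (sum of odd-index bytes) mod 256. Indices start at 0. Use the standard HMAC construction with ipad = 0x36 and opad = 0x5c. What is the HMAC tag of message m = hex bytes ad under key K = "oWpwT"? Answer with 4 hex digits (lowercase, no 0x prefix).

b637

Key "oWpwT" = 6f 57 70 77 54 is exactly B = 5 bytes: K' = 6f 57 70 77 54.
K' ⊕ ipad = 59 61 46 41 62.  K' ⊕ opad = 33 0b 2c 2b 08.
Inner input = (K'⊕ipad) ∥ m = 59 61 46 41 62 ∥ ad.
Inner hash: even-index sum = 257 mod 256 = 1; odd-index sum = 335 mod 256 = 79 → 01 4f.
Outer input = (K'⊕opad) ∥ inner = 33 0b 2c 2b 08 ∥ 01 4f.
Outer hash (tag): even-index sum = 182 mod 256 = 182; odd-index sum = 55 mod 256 = 55 → b6 37.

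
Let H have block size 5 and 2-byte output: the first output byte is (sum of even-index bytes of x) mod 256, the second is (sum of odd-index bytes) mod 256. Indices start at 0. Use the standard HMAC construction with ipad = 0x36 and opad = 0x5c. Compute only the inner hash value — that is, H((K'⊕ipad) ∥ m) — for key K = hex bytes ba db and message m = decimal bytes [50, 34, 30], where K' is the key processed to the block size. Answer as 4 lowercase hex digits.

Key hex bytes ba db is 2 bytes ≤ B = 5; zero-pad to 5 bytes: K' = ba db 00 00 00.
K' ⊕ ipad = 8c ed 36 36 36.
Inner input = 8c ed 36 36 36 ∥ 32 22 1e.
Inner hash: even-index sum = 282 mod 256 = 26; odd-index sum = 371 mod 256 = 115 → 1a 73.

1a73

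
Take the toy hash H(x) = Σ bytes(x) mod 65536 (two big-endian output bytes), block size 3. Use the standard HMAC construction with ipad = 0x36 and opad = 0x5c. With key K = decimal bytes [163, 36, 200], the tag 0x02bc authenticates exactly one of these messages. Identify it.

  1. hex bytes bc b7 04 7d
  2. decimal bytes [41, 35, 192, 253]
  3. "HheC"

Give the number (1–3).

2

Key decimal bytes [163, 36, 200] = a3 24 c8 is exactly B = 3 bytes: K' = a3 24 c8.
K' ⊕ ipad = 95 12 fe; K' ⊕ opad = ff 78 94.
m1: inner = H(95 12 fe bc b7 04 7d) = 03 99; tag = H(ff 78 94 03 99) = 02a7
m2: inner = H(95 12 fe 29 23 c0 fd) = 03 ae; tag = H(ff 78 94 03 ae) = 02bc ← matches
m3: inner = H(95 12 fe 48 68 65 43) = 02 fd; tag = H(ff 78 94 02 fd) = 030a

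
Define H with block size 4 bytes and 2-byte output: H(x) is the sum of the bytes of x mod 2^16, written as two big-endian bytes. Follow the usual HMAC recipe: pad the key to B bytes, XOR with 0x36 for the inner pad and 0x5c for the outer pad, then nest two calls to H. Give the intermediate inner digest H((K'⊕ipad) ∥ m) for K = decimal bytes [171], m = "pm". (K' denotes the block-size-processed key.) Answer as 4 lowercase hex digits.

Key decimal bytes [171] = ab is 1 byte ≤ B = 4; zero-pad to 4 bytes: K' = ab 00 00 00.
K' ⊕ ipad = 9d 36 36 36.
Inner input = 9d 36 36 36 ∥ 70 6d.
Inner hash: sum = 157+54+54+54+112+109 = 540 → 02 1c.

021c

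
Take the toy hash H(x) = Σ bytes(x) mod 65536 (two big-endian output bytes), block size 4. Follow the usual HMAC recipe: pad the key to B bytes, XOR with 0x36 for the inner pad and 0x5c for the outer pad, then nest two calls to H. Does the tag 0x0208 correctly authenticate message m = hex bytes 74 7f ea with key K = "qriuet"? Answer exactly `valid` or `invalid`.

valid

Key "qriuet" = 71 72 69 75 65 74 is 6 bytes > B = 4, so hash it first: H(key) = 02 9a, then zero-pad to 4 bytes: K' = 02 9a 00 00.
K' ⊕ ipad = 34 ac 36 36; K' ⊕ opad = 5e c6 5c 5c.
Inner hash: sum = 52+172+54+54+116+127+234 = 809 → 03 29.
Outer hash (recomputed tag): sum = 94+198+92+92+3+41 = 520 → 02 08.
Recomputed tag = 0208; claimed = 0208 → match.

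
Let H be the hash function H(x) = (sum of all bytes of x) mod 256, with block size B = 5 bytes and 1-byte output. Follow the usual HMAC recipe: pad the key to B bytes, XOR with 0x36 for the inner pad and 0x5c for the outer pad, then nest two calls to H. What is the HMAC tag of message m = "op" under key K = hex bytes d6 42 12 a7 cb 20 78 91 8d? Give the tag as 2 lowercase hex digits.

99

Key hex bytes d6 42 12 a7 cb 20 78 91 8d is 9 bytes > B = 5, so hash it first: H(key) = 52, then zero-pad to 5 bytes: K' = 52 00 00 00 00.
K' ⊕ ipad = 64 36 36 36 36.  K' ⊕ opad = 0e 5c 5c 5c 5c.
Inner input = (K'⊕ipad) ∥ m = 64 36 36 36 36 ∥ 6f 70.
Inner hash: sum = 100+54+54+54+54+111+112 = 539; mod 256 = 27 → 1b.
Outer input = (K'⊕opad) ∥ inner = 0e 5c 5c 5c 5c ∥ 1b.
Outer hash (tag): sum = 14+92+92+92+92+27 = 409; mod 256 = 153 → 99.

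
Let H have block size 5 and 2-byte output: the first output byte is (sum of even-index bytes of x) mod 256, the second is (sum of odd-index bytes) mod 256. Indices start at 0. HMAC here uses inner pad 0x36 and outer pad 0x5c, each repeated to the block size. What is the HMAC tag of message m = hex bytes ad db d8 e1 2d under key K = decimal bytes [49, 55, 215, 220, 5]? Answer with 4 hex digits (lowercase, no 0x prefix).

Key decimal bytes [49, 55, 215, 220, 5] = 31 37 d7 dc 05 is exactly B = 5 bytes: K' = 31 37 d7 dc 05.
K' ⊕ ipad = 07 01 e1 ea 33.  K' ⊕ opad = 6d 6b 8b 80 59.
Inner input = (K'⊕ipad) ∥ m = 07 01 e1 ea 33 ∥ ad db d8 e1 2d.
Inner hash: even-index sum = 727 mod 256 = 215; odd-index sum = 669 mod 256 = 157 → d7 9d.
Outer input = (K'⊕opad) ∥ inner = 6d 6b 8b 80 59 ∥ d7 9d.
Outer hash (tag): even-index sum = 494 mod 256 = 238; odd-index sum = 450 mod 256 = 194 → ee c2.

eec2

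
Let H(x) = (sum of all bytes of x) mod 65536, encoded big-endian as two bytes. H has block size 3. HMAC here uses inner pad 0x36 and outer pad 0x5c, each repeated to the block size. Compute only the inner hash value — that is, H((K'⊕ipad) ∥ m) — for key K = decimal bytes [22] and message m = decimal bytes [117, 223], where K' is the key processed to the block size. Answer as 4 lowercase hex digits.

01e0

Key decimal bytes [22] = 16 is 1 byte ≤ B = 3; zero-pad to 3 bytes: K' = 16 00 00.
K' ⊕ ipad = 20 36 36.
Inner input = 20 36 36 ∥ 75 df.
Inner hash: sum = 32+54+54+117+223 = 480 → 01 e0.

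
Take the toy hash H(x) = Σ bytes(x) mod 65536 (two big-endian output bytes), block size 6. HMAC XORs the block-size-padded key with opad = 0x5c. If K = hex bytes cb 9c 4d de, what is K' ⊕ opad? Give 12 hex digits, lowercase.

Key hex bytes cb 9c 4d de is 4 bytes ≤ B = 6; zero-pad to 6 bytes: K' = cb 9c 4d de 00 00.
XOR each byte with 0x5c: cb⊕5c=97, 9c⊕5c=c0, 4d⊕5c=11, de⊕5c=82, 00⊕5c=5c, 00⊕5c=5c.

97c011825c5c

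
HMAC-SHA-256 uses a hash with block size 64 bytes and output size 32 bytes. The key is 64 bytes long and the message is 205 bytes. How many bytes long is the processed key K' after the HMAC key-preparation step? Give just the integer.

Key is 64 ≤ 64 bytes, zero-padded: |K'| = 64.

64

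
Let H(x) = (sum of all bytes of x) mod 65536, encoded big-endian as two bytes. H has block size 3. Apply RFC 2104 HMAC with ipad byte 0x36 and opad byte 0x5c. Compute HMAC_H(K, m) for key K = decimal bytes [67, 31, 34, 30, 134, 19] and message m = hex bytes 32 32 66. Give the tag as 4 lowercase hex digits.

0165

Key decimal bytes [67, 31, 34, 30, 134, 19] = 43 1f 22 1e 86 13 is 6 bytes > B = 3, so hash it first: H(key) = 01 3b, then zero-pad to 3 bytes: K' = 01 3b 00.
K' ⊕ ipad = 37 0d 36.  K' ⊕ opad = 5d 67 5c.
Inner input = (K'⊕ipad) ∥ m = 37 0d 36 ∥ 32 32 66.
Inner hash: sum = 55+13+54+50+50+102 = 324 → 01 44.
Outer input = (K'⊕opad) ∥ inner = 5d 67 5c ∥ 01 44.
Outer hash (tag): sum = 93+103+92+1+68 = 357 → 01 65.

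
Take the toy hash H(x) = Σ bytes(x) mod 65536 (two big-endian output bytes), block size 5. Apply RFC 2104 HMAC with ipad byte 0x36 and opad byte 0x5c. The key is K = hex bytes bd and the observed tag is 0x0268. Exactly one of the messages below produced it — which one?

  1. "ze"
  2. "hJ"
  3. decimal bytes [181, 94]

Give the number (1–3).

2

Key hex bytes bd is 1 byte ≤ B = 5; zero-pad to 5 bytes: K' = bd 00 00 00 00.
K' ⊕ ipad = 8b 36 36 36 36; K' ⊕ opad = e1 5c 5c 5c 5c.
m1: inner = H(8b 36 36 36 36 7a 65) = 02 42; tag = H(e1 5c 5c 5c 5c 02 42) = 0295
m2: inner = H(8b 36 36 36 36 68 4a) = 02 15; tag = H(e1 5c 5c 5c 5c 02 15) = 0268 ← matches
m3: inner = H(8b 36 36 36 36 b5 5e) = 02 76; tag = H(e1 5c 5c 5c 5c 02 76) = 02c9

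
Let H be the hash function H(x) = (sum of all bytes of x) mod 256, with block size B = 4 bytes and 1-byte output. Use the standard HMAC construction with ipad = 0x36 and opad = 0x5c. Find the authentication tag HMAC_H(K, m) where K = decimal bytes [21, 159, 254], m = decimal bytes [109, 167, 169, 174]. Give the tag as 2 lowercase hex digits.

Key decimal bytes [21, 159, 254] = 15 9f fe is 3 bytes ≤ B = 4; zero-pad to 4 bytes: K' = 15 9f fe 00.
K' ⊕ ipad = 23 a9 c8 36.  K' ⊕ opad = 49 c3 a2 5c.
Inner input = (K'⊕ipad) ∥ m = 23 a9 c8 36 ∥ 6d a7 a9 ae.
Inner hash: sum = 35+169+200+54+109+167+169+174 = 1077; mod 256 = 53 → 35.
Outer input = (K'⊕opad) ∥ inner = 49 c3 a2 5c ∥ 35.
Outer hash (tag): sum = 73+195+162+92+53 = 575; mod 256 = 63 → 3f.

3f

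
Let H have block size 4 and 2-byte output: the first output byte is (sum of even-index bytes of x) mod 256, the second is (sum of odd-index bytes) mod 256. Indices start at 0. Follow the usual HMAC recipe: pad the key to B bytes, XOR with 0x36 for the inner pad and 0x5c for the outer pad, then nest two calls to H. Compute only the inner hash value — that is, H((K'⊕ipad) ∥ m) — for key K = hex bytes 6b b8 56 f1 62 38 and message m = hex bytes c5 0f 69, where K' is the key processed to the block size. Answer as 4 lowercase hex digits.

791c

Key hex bytes 6b b8 56 f1 62 38 is 6 bytes > B = 4, so hash it first: H(key) = 23 e1, then zero-pad to 4 bytes: K' = 23 e1 00 00.
K' ⊕ ipad = 15 d7 36 36.
Inner input = 15 d7 36 36 ∥ c5 0f 69.
Inner hash: even-index sum = 377 mod 256 = 121; odd-index sum = 284 mod 256 = 28 → 79 1c.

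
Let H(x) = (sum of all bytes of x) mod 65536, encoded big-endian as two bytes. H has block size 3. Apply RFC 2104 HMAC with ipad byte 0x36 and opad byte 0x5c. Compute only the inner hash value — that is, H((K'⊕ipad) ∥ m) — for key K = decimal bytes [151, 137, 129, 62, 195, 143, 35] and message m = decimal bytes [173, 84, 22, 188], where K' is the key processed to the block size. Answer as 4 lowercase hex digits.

Key decimal bytes [151, 137, 129, 62, 195, 143, 35] = 97 89 81 3e c3 8f 23 is 7 bytes > B = 3, so hash it first: H(key) = 03 54, then zero-pad to 3 bytes: K' = 03 54 00.
K' ⊕ ipad = 35 62 36.
Inner input = 35 62 36 ∥ ad 54 16 bc.
Inner hash: sum = 53+98+54+173+84+22+188 = 672 → 02 a0.

02a0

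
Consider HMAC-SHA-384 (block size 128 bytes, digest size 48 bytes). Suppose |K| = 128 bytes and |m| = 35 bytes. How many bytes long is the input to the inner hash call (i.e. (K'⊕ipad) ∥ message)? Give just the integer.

Key is 128 ≤ 128 bytes, zero-padded: |K'| = 128.
Inner input = (K'⊕ipad) ∥ m → 128 + 35 = 163 bytes.

163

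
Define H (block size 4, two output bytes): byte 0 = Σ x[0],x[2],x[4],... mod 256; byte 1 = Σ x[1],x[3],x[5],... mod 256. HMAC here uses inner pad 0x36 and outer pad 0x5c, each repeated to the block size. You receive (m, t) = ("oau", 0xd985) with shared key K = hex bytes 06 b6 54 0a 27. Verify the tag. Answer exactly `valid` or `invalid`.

invalid

Key hex bytes 06 b6 54 0a 27 is 5 bytes > B = 4, so hash it first: H(key) = 81 c0, then zero-pad to 4 bytes: K' = 81 c0 00 00.
K' ⊕ ipad = b7 f6 36 36; K' ⊕ opad = dd 9c 5c 5c.
Inner hash: even-index sum = 465 mod 256 = 209; odd-index sum = 397 mod 256 = 141 → d1 8d.
Outer hash (recomputed tag): even-index sum = 522 mod 256 = 10; odd-index sum = 389 mod 256 = 133 → 0a 85.
Recomputed tag = 0a85; claimed = d985 → mismatch.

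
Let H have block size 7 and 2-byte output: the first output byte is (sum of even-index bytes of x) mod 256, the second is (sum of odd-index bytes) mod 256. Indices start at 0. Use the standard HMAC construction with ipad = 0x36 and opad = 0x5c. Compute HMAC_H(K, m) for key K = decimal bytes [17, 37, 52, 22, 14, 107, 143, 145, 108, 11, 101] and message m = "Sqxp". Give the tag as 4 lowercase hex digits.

aede

Key decimal bytes [17, 37, 52, 22, 14, 107, 143, 145, 108, 11, 101] = 11 25 34 16 0e 6b 8f 91 6c 0b 65 is 11 bytes > B = 7, so hash it first: H(key) = b3 42, then zero-pad to 7 bytes: K' = b3 42 00 00 00 00 00.
K' ⊕ ipad = 85 74 36 36 36 36 36.  K' ⊕ opad = ef 1e 5c 5c 5c 5c 5c.
Inner input = (K'⊕ipad) ∥ m = 85 74 36 36 36 36 36 ∥ 53 71 78 70.
Inner hash: even-index sum = 520 mod 256 = 8; odd-index sum = 427 mod 256 = 171 → 08 ab.
Outer input = (K'⊕opad) ∥ inner = ef 1e 5c 5c 5c 5c 5c ∥ 08 ab.
Outer hash (tag): even-index sum = 686 mod 256 = 174; odd-index sum = 222 mod 256 = 222 → ae de.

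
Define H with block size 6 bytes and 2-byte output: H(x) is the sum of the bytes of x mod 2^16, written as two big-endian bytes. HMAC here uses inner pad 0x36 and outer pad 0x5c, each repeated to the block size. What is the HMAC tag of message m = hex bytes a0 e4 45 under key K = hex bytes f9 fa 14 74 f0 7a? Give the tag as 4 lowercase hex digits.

036b

Key hex bytes f9 fa 14 74 f0 7a is exactly B = 6 bytes: K' = f9 fa 14 74 f0 7a.
K' ⊕ ipad = cf cc 22 42 c6 4c.  K' ⊕ opad = a5 a6 48 28 ac 26.
Inner input = (K'⊕ipad) ∥ m = cf cc 22 42 c6 4c ∥ a0 e4 45.
Inner hash: sum = 207+204+34+66+198+76+160+228+69 = 1242 → 04 da.
Outer input = (K'⊕opad) ∥ inner = a5 a6 48 28 ac 26 ∥ 04 da.
Outer hash (tag): sum = 165+166+72+40+172+38+4+218 = 875 → 03 6b.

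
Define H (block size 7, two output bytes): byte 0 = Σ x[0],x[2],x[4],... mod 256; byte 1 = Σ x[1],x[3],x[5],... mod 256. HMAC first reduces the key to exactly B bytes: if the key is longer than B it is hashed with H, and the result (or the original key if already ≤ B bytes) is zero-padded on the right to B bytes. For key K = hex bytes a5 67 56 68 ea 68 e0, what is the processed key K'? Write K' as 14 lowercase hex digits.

a5675668ea68e0

Key hex bytes a5 67 56 68 ea 68 e0 is exactly B = 7 bytes: K' = a5 67 56 68 ea 68 e0.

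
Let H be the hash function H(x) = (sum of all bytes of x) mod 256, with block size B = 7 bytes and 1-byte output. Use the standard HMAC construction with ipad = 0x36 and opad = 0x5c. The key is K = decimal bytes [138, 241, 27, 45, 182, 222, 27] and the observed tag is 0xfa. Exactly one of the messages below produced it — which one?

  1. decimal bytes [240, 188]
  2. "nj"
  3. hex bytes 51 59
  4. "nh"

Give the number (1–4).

Key decimal bytes [138, 241, 27, 45, 182, 222, 27] = 8a f1 1b 2d b6 de 1b is exactly B = 7 bytes: K' = 8a f1 1b 2d b6 de 1b.
K' ⊕ ipad = bc c7 2d 1b 80 e8 2d; K' ⊕ opad = d6 ad 47 71 ea 82 47.
m1: inner = H(bc c7 2d 1b 80 e8 2d f0 bc) = 0c; tag = H(d6 ad 47 71 ea 82 47 0c) = fa ← matches
m2: inner = H(bc c7 2d 1b 80 e8 2d 6e 6a) = 38; tag = H(d6 ad 47 71 ea 82 47 38) = 26
m3: inner = H(bc c7 2d 1b 80 e8 2d 51 59) = 0a; tag = H(d6 ad 47 71 ea 82 47 0a) = f8
m4: inner = H(bc c7 2d 1b 80 e8 2d 6e 68) = 36; tag = H(d6 ad 47 71 ea 82 47 36) = 24

1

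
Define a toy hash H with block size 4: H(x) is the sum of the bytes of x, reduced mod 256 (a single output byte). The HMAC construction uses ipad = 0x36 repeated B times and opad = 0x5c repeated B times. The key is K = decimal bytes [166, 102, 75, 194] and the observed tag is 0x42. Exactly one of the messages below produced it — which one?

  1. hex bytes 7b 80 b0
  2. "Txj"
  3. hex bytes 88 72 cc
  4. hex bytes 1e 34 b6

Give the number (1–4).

Key decimal bytes [166, 102, 75, 194] = a6 66 4b c2 is exactly B = 4 bytes: K' = a6 66 4b c2.
K' ⊕ ipad = 90 50 7d f4; K' ⊕ opad = fa 3a 17 9e.
m1: inner = H(90 50 7d f4 7b 80 b0) = fc; tag = H(fa 3a 17 9e fc) = e5
m2: inner = H(90 50 7d f4 54 78 6a) = 87; tag = H(fa 3a 17 9e 87) = 70
m3: inner = H(90 50 7d f4 88 72 cc) = 17; tag = H(fa 3a 17 9e 17) = 00
m4: inner = H(90 50 7d f4 1e 34 b6) = 59; tag = H(fa 3a 17 9e 59) = 42 ← matches

4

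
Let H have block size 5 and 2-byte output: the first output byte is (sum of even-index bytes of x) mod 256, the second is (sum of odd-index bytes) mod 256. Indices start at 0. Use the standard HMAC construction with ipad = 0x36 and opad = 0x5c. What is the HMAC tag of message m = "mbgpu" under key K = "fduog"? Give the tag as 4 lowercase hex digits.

9221

Key "fduog" = 66 64 75 6f 67 is exactly B = 5 bytes: K' = 66 64 75 6f 67.
K' ⊕ ipad = 50 52 43 59 51.  K' ⊕ opad = 3a 38 29 33 3b.
Inner input = (K'⊕ipad) ∥ m = 50 52 43 59 51 ∥ 6d 62 67 70 75.
Inner hash: even-index sum = 438 mod 256 = 182; odd-index sum = 500 mod 256 = 244 → b6 f4.
Outer input = (K'⊕opad) ∥ inner = 3a 38 29 33 3b ∥ b6 f4.
Outer hash (tag): even-index sum = 402 mod 256 = 146; odd-index sum = 289 mod 256 = 33 → 92 21.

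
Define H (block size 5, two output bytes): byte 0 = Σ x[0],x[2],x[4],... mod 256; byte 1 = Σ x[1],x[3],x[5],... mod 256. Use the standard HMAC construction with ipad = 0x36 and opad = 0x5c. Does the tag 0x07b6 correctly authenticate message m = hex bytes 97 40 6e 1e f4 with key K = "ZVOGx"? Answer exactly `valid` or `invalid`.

valid

Key "ZVOGx" = 5a 56 4f 47 78 is exactly B = 5 bytes: K' = 5a 56 4f 47 78.
K' ⊕ ipad = 6c 60 79 71 4e; K' ⊕ opad = 06 0a 13 1b 24.
Inner hash: even-index sum = 401 mod 256 = 145; odd-index sum = 714 mod 256 = 202 → 91 ca.
Outer hash (recomputed tag): even-index sum = 263 mod 256 = 7; odd-index sum = 182 mod 256 = 182 → 07 b6.
Recomputed tag = 07b6; claimed = 07b6 → match.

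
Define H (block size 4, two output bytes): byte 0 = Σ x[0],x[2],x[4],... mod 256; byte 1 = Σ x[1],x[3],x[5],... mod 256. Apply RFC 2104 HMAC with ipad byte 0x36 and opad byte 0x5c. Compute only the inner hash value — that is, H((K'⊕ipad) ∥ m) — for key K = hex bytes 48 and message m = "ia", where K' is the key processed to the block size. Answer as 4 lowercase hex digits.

Key hex bytes 48 is 1 byte ≤ B = 4; zero-pad to 4 bytes: K' = 48 00 00 00.
K' ⊕ ipad = 7e 36 36 36.
Inner input = 7e 36 36 36 ∥ 69 61.
Inner hash: even-index sum = 285 mod 256 = 29; odd-index sum = 205 mod 256 = 205 → 1d cd.

1dcd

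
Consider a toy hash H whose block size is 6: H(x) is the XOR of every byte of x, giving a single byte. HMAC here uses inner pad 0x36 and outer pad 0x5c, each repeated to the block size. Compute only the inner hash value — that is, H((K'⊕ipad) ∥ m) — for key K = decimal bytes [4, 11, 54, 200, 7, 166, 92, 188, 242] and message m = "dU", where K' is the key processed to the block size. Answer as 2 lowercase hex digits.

73

Key decimal bytes [4, 11, 54, 200, 7, 166, 92, 188, 242] = 04 0b 36 c8 07 a6 5c bc f2 is 9 bytes > B = 6, so hash it first: H(key) = 42, then zero-pad to 6 bytes: K' = 42 00 00 00 00 00.
K' ⊕ ipad = 74 36 36 36 36 36.
Inner input = 74 36 36 36 36 36 ∥ 64 55.
Inner hash: XOR 74⊕36⊕36⊕36⊕36⊕36⊕64⊕55 = 73.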